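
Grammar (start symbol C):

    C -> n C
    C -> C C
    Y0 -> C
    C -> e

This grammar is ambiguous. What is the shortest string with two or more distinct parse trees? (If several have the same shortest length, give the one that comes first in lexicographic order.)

e e e

length 1: no string has ≥2 trees
length 2: no string has ≥2 trees
length 3: e e e has 2 parse trees

Two derivations of e e e:
  C ⇒ C C ⇒ C C C ⇒ e C C ⇒ e e C ⇒ e e e
  C ⇒ C C ⇒ e C ⇒ e C C ⇒ e e C ⇒ e e e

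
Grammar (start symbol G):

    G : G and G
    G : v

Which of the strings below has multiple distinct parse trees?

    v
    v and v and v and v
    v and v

v: 1 tree
v and v and v and v: 5 trees
v and v: 1 tree

v and v and v and v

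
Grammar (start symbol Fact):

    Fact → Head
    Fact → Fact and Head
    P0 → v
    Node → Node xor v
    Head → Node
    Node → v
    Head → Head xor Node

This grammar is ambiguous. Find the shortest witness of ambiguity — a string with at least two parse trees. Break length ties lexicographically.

v xor v

length 1: no string has ≥2 trees
length 3: v xor v has 2 parse trees

Two derivations of v xor v:
  Fact ⇒ Head ⇒ Node ⇒ Node xor v ⇒ v xor v
  Fact ⇒ Head ⇒ Head xor Node ⇒ Node xor Node ⇒ v xor Node ⇒ v xor v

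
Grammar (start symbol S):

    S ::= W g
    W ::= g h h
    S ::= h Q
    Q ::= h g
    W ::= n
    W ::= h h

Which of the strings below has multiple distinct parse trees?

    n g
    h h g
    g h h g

h h g

n g: 1 tree
h h g: 2 trees
g h h g: 1 tree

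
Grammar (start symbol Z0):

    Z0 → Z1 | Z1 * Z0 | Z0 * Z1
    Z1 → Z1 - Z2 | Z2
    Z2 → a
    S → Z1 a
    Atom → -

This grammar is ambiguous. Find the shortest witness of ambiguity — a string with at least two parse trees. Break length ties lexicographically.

a * a

length 1: no string has ≥2 trees
length 3: a * a has 2 parse trees

Two derivations of a * a:
  Z0 ⇒ Z1 * Z0 ⇒ Z2 * Z0 ⇒ a * Z0 ⇒ a * Z1 ⇒ a * Z2 ⇒ a * a
  Z0 ⇒ Z0 * Z1 ⇒ Z1 * Z1 ⇒ Z2 * Z1 ⇒ a * Z1 ⇒ a * Z2 ⇒ a * a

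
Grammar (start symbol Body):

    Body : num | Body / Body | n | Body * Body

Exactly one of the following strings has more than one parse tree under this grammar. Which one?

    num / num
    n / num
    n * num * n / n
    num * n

n * num * n / n

num / num: 1 tree
n / num: 1 tree
n * num * n / n: 5 trees
num * n: 1 tree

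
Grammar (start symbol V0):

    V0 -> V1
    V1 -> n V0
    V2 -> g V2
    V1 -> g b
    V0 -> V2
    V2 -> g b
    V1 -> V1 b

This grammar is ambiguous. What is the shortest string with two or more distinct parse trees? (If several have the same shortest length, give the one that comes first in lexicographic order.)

g b

length 2: g b has 2 parse trees

Two derivations of g b:
  V0 ⇒ V1 ⇒ g b
  V0 ⇒ V2 ⇒ g b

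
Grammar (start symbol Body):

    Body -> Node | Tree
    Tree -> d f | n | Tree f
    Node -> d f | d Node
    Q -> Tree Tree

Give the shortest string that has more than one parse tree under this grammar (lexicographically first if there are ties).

d f

length 1: no string has ≥2 trees
length 2: d f has 2 parse trees

Two derivations of d f:
  Body ⇒ Node ⇒ d f
  Body ⇒ Tree ⇒ d f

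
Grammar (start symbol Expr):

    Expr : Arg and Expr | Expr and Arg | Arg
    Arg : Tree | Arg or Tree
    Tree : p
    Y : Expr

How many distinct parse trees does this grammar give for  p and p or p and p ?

4

Parse trees for p and p or p and p:
  [Expr [Arg [Tree p]] and [Expr [Arg [Arg [Tree p]] or [Tree p]] and [Expr [Arg [Tree p]]]]]
  [Expr [Arg [Tree p]] and [Expr [Expr [Arg [Arg [Tree p]] or [Tree p]]] and [Arg [Tree p]]]]
  [Expr [Expr [Arg [Tree p]] and [Expr [Arg [Arg [Tree p]] or [Tree p]]]] and [Arg [Tree p]]]
  [Expr [Expr [Expr [Arg [Tree p]]] and [Arg [Arg [Tree p]] or [Tree p]]] and [Arg [Tree p]]]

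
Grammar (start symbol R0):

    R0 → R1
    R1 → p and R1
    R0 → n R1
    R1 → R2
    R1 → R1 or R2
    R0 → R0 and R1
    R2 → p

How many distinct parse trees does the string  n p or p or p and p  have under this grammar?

Parse trees for n p or p or p and p:
  [R0 [R0 n [R1 [R1 [R1 [R2 p]] or [R2 p]] or [R2 p]]] and [R1 [R2 p]]]

1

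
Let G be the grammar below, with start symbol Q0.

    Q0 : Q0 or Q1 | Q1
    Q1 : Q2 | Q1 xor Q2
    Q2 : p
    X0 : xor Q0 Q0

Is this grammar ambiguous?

Only Q0, Q1, Q2 are reachable from Q0; ignoring the rest: The grammar is stratified — Q0 handles 'or' (left-recursive), Q1 handles 'xor', Q2 atoms. Each operator has a fixed associativity and precedence level, so every string has one parse.

Unambiguous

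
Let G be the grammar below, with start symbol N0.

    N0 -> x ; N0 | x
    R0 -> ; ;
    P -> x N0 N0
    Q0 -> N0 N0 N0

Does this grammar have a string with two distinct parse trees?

Unambiguous

Only N0 is reachable from N0; ignoring the rest: The reachable grammar is A → atom sep A | atom. Each atom is followed by either the separator (recurse) or end-of-string (stop) — no choice point.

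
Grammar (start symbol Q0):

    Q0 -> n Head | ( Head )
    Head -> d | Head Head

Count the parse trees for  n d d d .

Parse trees for n d d d:
  [Q0 n [Head [Head d] [Head [Head d] [Head d]]]]
  [Q0 n [Head [Head [Head d] [Head d]] [Head d]]]

2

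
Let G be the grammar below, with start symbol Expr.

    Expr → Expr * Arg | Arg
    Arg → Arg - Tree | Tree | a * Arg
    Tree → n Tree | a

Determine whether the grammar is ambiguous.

Ambiguous

Witness: a * a

Derivation 1: Expr ⇒ Expr * Arg ⇒ Arg * Arg ⇒ Tree * Arg ⇒ a * Arg ⇒ a * Tree ⇒ a * a
Derivation 2: Expr ⇒ Arg ⇒ a * Arg ⇒ a * Tree ⇒ a * a

Two distinct leftmost derivations for the same string.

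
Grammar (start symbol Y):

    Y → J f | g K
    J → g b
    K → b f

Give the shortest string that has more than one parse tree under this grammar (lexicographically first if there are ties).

g b f

length 3: g b f has 2 parse trees

Two derivations of g b f:
  Y ⇒ J f ⇒ g b f
  Y ⇒ g K ⇒ g b f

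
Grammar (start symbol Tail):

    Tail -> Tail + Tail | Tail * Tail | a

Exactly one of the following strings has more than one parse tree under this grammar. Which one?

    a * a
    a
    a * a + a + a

a * a: 1 tree
a: 1 tree
a * a + a + a: 5 trees

a * a + a + a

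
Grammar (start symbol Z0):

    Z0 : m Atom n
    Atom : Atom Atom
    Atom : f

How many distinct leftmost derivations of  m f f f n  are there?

2

Parse trees for m f f f n:
  [Z0 m [Atom [Atom f] [Atom [Atom f] [Atom f]]] n]
  [Z0 m [Atom [Atom [Atom f] [Atom f]] [Atom f]] n]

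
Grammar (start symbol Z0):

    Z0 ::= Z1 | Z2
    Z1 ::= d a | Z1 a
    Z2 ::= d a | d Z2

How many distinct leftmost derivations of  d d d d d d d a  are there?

1

Parse trees for d d d d d d d a:
  [Z0 [Z2 d [Z2 d [Z2 d [Z2 d [Z2 d [Z2 d [Z2 d a]]]]]]]]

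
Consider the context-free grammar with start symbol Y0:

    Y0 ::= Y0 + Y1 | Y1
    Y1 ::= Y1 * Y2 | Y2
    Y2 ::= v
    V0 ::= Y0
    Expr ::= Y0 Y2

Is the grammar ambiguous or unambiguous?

Unambiguous

Only Y0, Y1, Y2 are reachable from Y0; ignoring the rest: Y0 → Y0 + Y1 | Y1  ;  Y1 → Y1 * Y2 | Y2  — a left-associative chain with Y2 at the bottom. Each string factors uniquely by precedence.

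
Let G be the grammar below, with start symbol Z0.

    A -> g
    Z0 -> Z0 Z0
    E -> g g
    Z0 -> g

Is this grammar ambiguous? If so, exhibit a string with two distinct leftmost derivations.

Witness: g g g

Derivation 1: Z0 ⇒ Z0 Z0 ⇒ Z0 Z0 Z0 ⇒ g Z0 Z0 ⇒ g g Z0 ⇒ g g g
Derivation 2: Z0 ⇒ Z0 Z0 ⇒ g Z0 ⇒ g Z0 Z0 ⇒ g g Z0 ⇒ g g g

Two distinct leftmost derivations for the same string.

Ambiguous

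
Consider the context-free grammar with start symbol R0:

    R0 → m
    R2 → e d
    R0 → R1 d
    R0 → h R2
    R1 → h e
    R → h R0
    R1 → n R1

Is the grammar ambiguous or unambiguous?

Ambiguous

Witness: h e d

Derivation 1: R0 ⇒ R1 d ⇒ h e d
Derivation 2: R0 ⇒ h R2 ⇒ h e d

Two distinct leftmost derivations for the same string.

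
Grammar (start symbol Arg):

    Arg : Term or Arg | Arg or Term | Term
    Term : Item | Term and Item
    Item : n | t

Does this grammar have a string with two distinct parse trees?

Ambiguous

Witness: n or n

Derivation 1: Arg ⇒ Term or Arg ⇒ Item or Arg ⇒ n or Arg ⇒ n or Term ⇒ n or Item ⇒ n or n
Derivation 2: Arg ⇒ Arg or Term ⇒ Term or Term ⇒ Item or Term ⇒ n or Term ⇒ n or Item ⇒ n or n

Two distinct leftmost derivations for the same string.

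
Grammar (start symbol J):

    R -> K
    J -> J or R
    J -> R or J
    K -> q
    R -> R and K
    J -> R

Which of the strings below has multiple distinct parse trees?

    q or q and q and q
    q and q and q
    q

q or q and q and q: 2 trees
q and q and q: 1 tree
q: 1 tree

q or q and q and q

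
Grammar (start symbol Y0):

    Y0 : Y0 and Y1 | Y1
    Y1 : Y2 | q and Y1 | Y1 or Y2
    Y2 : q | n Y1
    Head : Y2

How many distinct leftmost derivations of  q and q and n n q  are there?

Parse trees for q and q and n n q:
  [Y0 [Y0 [Y1 [Y2 q]]] and [Y1 q and [Y1 [Y2 n [Y1 [Y2 n [Y1 [Y2 q]]]]]]]]
  [Y0 [Y0 [Y0 [Y1 [Y2 q]]] and [Y1 [Y2 q]]] and [Y1 [Y2 n [Y1 [Y2 n [Y1 [Y2 q]]]]]]]
  [Y0 [Y0 [Y1 q and [Y1 [Y2 q]]]] and [Y1 [Y2 n [Y1 [Y2 n [Y1 [Y2 q]]]]]]]
  [Y0 [Y1 q and [Y1 q and [Y1 [Y2 n [Y1 [Y2 n [Y1 [Y2 q]]]]]]]]]

4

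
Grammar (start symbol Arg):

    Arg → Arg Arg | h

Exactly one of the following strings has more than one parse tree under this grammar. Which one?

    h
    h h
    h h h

h h h

h: 1 tree
h h: 1 tree
h h h: 2 trees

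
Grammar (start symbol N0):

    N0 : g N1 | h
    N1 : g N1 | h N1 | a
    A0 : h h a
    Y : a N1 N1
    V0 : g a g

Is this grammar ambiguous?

Unambiguous

Only N0, N1 are reachable from N0; ignoring the rest: Each reachable nonterminal has at most one production per leading terminal, and all productions are right-linear; the derivation is determined token-by-token.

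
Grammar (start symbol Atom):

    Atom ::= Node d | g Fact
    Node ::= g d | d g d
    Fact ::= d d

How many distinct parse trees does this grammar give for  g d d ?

Parse trees for g d d:
  [Atom [Node g d] d]
  [Atom g [Fact d d]]

2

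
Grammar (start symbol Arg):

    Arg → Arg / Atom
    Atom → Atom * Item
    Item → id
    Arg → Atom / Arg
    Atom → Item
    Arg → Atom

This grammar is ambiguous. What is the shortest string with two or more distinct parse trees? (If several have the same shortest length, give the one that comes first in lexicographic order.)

length 1: no string has ≥2 trees
length 3: id / id has 2 parse trees

Two derivations of id / id:
  Arg ⇒ Arg / Atom ⇒ Atom / Atom ⇒ Item / Atom ⇒ id / Atom ⇒ id / Item ⇒ id / id
  Arg ⇒ Atom / Arg ⇒ Item / Arg ⇒ id / Arg ⇒ id / Atom ⇒ id / Item ⇒ id / id

id / id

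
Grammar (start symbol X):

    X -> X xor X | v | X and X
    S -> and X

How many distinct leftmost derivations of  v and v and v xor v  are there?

5

Parse trees for v and v and v xor v:
  [X [X [X v] and [X [X v] and [X v]]] xor [X v]]
  [X [X [X [X v] and [X v]] and [X v]] xor [X v]]
  [X [X v] and [X [X [X v] and [X v]] xor [X v]]]
  [X [X v] and [X [X v] and [X [X v] xor [X v]]]]
  [X [X [X v] and [X v]] and [X [X v] xor [X v]]]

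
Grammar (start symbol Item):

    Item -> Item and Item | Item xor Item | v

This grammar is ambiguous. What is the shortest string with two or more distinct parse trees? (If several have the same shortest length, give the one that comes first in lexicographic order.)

v and v and v

length 1: no string has ≥2 trees
length 3: no string has ≥2 trees
length 5: v and v and v has 2 parse trees

Two derivations of v and v and v:
  Item ⇒ Item and Item ⇒ Item and Item and Item ⇒ v and Item and Item ⇒ v and v and Item ⇒ v and v and v
  Item ⇒ Item and Item ⇒ v and Item ⇒ v and Item and Item ⇒ v and v and Item ⇒ v and v and v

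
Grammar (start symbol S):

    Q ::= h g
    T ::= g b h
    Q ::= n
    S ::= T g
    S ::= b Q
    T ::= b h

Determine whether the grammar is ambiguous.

Ambiguous

Witness: b h g

Derivation 1: S ⇒ T g ⇒ b h g
Derivation 2: S ⇒ b Q ⇒ b h g

Two distinct leftmost derivations for the same string.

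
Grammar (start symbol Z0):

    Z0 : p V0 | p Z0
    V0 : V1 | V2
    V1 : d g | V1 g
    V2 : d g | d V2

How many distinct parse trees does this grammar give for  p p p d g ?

2

Parse trees for p p p d g:
  [Z0 p [Z0 p [Z0 p [V0 [V1 d g]]]]]
  [Z0 p [Z0 p [Z0 p [V0 [V2 d g]]]]]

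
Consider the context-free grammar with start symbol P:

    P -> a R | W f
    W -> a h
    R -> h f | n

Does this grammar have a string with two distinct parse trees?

Witness: a h f

Derivation 1: P ⇒ a R ⇒ a h f
Derivation 2: P ⇒ W f ⇒ a h f

Two distinct leftmost derivations for the same string.

Ambiguous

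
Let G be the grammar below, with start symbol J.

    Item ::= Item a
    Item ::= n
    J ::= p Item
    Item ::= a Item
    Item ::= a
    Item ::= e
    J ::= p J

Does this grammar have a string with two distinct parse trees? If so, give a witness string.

Ambiguous

Witness: p a a

Derivation 1: J ⇒ p Item ⇒ p Item a ⇒ p a a
Derivation 2: J ⇒ p Item ⇒ p a Item ⇒ p a a

Two distinct leftmost derivations for the same string.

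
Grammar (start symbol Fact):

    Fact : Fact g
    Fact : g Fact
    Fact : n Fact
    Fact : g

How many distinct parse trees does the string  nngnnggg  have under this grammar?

29

Parse trees for nngnnggg (showing first 6 of 29):
  [Fact [Fact [Fact n [Fact n [Fact g [Fact n [Fact n [Fact g]]]]]] g] g]
  [Fact [Fact n [Fact [Fact n [Fact g [Fact n [Fact n [Fact g]]]]] g]] g]
  [Fact [Fact n [Fact n [Fact [Fact g [Fact n [Fact n [Fact g]]]] g]]] g]
  [Fact [Fact n [Fact n [Fact g [Fact [Fact n [Fact n [Fact g]]] g]]]] g]
  [Fact [Fact n [Fact n [Fact g [Fact n [Fact [Fact n [Fact g]] g]]]]] g]
  [Fact [Fact n [Fact n [Fact g [Fact n [Fact n [Fact [Fact g] g]]]]]] g]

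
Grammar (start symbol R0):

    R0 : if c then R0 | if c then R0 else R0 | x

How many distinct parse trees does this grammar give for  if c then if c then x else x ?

Parse trees for if c then if c then x else x:
  [R0 if c then [R0 if c then [R0 x] else [R0 x]]]
  [R0 if c then [R0 if c then [R0 x]] else [R0 x]]

2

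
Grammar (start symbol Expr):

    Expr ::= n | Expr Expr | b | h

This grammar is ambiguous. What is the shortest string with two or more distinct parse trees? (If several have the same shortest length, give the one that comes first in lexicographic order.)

b b b

length 1: no string has ≥2 trees
length 2: no string has ≥2 trees
length 3: b b b has 2 parse trees

Two derivations of b b b:
  Expr ⇒ Expr Expr ⇒ Expr Expr Expr ⇒ b Expr Expr ⇒ b b Expr ⇒ b b b
  Expr ⇒ Expr Expr ⇒ b Expr ⇒ b Expr Expr ⇒ b b Expr ⇒ b b b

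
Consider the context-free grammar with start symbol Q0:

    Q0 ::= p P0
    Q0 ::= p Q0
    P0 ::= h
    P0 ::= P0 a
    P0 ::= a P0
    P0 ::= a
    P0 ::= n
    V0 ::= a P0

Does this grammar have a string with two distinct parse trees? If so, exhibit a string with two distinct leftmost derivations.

Witness: p a a

Derivation 1: Q0 ⇒ p P0 ⇒ p P0 a ⇒ p a a
Derivation 2: Q0 ⇒ p P0 ⇒ p a P0 ⇒ p a a

Two distinct leftmost derivations for the same string.

Ambiguous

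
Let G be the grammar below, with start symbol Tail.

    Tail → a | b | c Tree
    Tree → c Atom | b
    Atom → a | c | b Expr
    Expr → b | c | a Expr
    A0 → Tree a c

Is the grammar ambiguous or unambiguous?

Unambiguous

Only Tail, Tree, Atom, Expr are reachable from Tail; ignoring the rest: Restricted to the reachable nonterminals, every rule has the form A → t or A → t B, and no two rules for the same A share a first terminal. The grammar encodes a DFA — one run per string.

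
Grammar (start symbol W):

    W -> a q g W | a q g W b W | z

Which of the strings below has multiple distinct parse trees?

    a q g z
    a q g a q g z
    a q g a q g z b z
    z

a q g a q g z b z

a q g z: 1 tree
a q g a q g z: 1 tree
a q g a q g z b z: 2 trees
z: 1 tree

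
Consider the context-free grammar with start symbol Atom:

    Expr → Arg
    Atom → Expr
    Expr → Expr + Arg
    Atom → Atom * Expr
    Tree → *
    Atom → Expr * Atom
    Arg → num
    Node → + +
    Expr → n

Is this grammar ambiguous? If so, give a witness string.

Witness: n * n

Derivation 1: Atom ⇒ Atom * Expr ⇒ Expr * Expr ⇒ n * Expr ⇒ n * n
Derivation 2: Atom ⇒ Expr * Atom ⇒ n * Atom ⇒ n * Expr ⇒ n * n

Two distinct leftmost derivations for the same string.

Ambiguous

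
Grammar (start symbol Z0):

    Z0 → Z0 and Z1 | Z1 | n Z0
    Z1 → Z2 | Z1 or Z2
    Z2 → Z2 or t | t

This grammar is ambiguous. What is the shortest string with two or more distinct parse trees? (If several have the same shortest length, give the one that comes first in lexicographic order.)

t or t

length 1: no string has ≥2 trees
length 2: no string has ≥2 trees
length 3: t or t has 2 parse trees

Two derivations of t or t:
  Z0 ⇒ Z1 ⇒ Z2 ⇒ Z2 or t ⇒ t or t
  Z0 ⇒ Z1 ⇒ Z1 or Z2 ⇒ Z2 or Z2 ⇒ t or Z2 ⇒ t or t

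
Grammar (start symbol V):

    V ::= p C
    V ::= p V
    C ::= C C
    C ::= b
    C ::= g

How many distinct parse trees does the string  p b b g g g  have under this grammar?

14

Parse trees for p b b g g g (showing first 6 of 14):
  [V p [C [C b] [C [C b] [C [C g] [C [C g] [C g]]]]]]
  [V p [C [C b] [C [C b] [C [C [C g] [C g]] [C g]]]]]
  [V p [C [C b] [C [C [C b] [C g]] [C [C g] [C g]]]]]
  [V p [C [C b] [C [C [C b] [C [C g] [C g]]] [C g]]]]
  [V p [C [C b] [C [C [C [C b] [C g]] [C g]] [C g]]]]
  [V p [C [C [C b] [C b]] [C [C g] [C [C g] [C g]]]]]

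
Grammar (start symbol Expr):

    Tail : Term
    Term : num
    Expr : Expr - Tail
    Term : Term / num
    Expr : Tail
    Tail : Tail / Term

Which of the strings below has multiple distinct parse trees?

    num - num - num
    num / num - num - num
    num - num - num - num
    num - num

num - num - num: 1 tree
num / num - num - num: 2 trees
num - num - num - num: 1 tree
num - num: 1 tree

num / num - num - num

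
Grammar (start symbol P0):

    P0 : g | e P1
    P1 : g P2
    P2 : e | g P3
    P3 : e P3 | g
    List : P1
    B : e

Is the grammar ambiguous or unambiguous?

Unambiguous

Only P0, P1, P2, P3 are reachable from P0; ignoring the rest: Restricted to the reachable nonterminals, every rule has the form A → t or A → t B, and no two rules for the same A share a first terminal. The grammar encodes a DFA — one run per string.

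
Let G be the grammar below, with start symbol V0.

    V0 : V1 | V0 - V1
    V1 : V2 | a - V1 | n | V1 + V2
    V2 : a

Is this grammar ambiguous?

Ambiguous

Witness: a - a

Derivation 1: V0 ⇒ V1 ⇒ a - V1 ⇒ a - V2 ⇒ a - a
Derivation 2: V0 ⇒ V0 - V1 ⇒ V1 - V1 ⇒ V2 - V1 ⇒ a - V1 ⇒ a - V2 ⇒ a - a

Two distinct leftmost derivations for the same string.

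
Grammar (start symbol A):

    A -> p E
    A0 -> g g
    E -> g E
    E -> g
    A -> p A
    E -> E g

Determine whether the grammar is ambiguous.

Ambiguous

Witness: p g g

Derivation 1: A ⇒ p E ⇒ p g E ⇒ p g g
Derivation 2: A ⇒ p E ⇒ p E g ⇒ p g g

Two distinct leftmost derivations for the same string.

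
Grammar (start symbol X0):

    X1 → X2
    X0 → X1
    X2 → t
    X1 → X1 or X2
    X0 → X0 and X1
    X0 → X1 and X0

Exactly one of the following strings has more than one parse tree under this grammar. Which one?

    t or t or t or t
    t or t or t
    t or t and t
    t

t or t and t

t or t or t or t: 1 tree
t or t or t: 1 tree
t or t and t: 2 trees
t: 1 tree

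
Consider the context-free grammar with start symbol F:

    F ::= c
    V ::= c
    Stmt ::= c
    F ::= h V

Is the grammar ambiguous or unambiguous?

(Stmt is unreachable from F, so its rules don't affect L(F).) Restricted to the reachable nonterminals, every rule has the form A → t or A → t B, and no two rules for the same A share a first terminal. The grammar encodes a DFA — one run per string.

Unambiguous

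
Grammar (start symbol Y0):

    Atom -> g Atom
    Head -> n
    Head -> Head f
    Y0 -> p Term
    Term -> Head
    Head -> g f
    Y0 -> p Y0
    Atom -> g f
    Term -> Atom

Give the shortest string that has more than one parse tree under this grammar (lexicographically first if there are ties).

p g f

length 2: no string has ≥2 trees
length 3: p g f has 2 parse trees

Two derivations of p g f:
  Y0 ⇒ p Term ⇒ p Head ⇒ p g f
  Y0 ⇒ p Term ⇒ p Atom ⇒ p g f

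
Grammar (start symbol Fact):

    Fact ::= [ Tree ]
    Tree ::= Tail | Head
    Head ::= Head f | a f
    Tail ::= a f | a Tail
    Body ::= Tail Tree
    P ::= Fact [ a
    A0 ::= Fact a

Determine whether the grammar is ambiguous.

Ambiguous

Witness: [ a f ]

Derivation 1: Fact ⇒ [ Tree ] ⇒ [ Tail ] ⇒ [ a f ]
Derivation 2: Fact ⇒ [ Tree ] ⇒ [ Head ] ⇒ [ a f ]

Two distinct leftmost derivations for the same string.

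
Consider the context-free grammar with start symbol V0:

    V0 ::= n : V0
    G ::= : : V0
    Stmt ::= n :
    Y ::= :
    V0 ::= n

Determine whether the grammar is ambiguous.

(Stmt, G, Y are unreachable from V0, so their rules don't affect L(V0).) The reachable grammar is A → atom sep A | atom. Each atom is followed by either the separator (recurse) or end-of-string (stop) — no choice point.

Unambiguous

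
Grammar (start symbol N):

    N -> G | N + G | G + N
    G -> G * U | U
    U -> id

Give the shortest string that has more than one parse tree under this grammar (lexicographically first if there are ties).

length 1: no string has ≥2 trees
length 3: id + id has 2 parse trees

Two derivations of id + id:
  N ⇒ N + G ⇒ G + G ⇒ U + G ⇒ id + G ⇒ id + U ⇒ id + id
  N ⇒ G + N ⇒ U + N ⇒ id + N ⇒ id + G ⇒ id + U ⇒ id + id

id + id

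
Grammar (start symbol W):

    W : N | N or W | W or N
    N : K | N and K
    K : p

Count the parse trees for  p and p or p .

2

Parse trees for p and p or p:
  [W [N [N [K p]] and [K p]] or [W [N [K p]]]]
  [W [W [N [N [K p]] and [K p]]] or [N [K p]]]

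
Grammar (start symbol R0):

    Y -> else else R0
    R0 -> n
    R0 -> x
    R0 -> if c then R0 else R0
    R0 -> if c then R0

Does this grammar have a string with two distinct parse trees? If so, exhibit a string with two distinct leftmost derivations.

Witness: if c then if c then n else n

Derivation 1: R0 ⇒ if c then R0 else R0 ⇒ if c then if c then R0 else R0 ⇒ if c then if c then n else R0 ⇒ if c then if c then n else n
Derivation 2: R0 ⇒ if c then R0 ⇒ if c then if c then R0 else R0 ⇒ if c then if c then n else R0 ⇒ if c then if c then n else n

Two distinct leftmost derivations for the same string.

Ambiguous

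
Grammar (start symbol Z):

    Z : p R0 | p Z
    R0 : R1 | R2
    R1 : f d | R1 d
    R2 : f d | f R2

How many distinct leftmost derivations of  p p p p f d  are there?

2

Parse trees for p p p p f d:
  [Z p [Z p [Z p [Z p [R0 [R1 f d]]]]]]
  [Z p [Z p [Z p [Z p [R0 [R2 f d]]]]]]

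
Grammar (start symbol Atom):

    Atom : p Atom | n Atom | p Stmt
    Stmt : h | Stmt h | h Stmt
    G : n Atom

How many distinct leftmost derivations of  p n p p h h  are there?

Parse trees for p n p p h h:
  [Atom p [Atom n [Atom p [Atom p [Stmt [Stmt h] h]]]]]
  [Atom p [Atom n [Atom p [Atom p [Stmt h [Stmt h]]]]]]

2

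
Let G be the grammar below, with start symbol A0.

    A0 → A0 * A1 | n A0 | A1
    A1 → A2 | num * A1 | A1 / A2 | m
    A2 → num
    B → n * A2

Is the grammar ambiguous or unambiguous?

Witness: num * m

Derivation 1: A0 ⇒ A0 * A1 ⇒ A1 * A1 ⇒ A2 * A1 ⇒ num * A1 ⇒ num * m
Derivation 2: A0 ⇒ A1 ⇒ num * A1 ⇒ num * m

Two distinct leftmost derivations for the same string.

Ambiguous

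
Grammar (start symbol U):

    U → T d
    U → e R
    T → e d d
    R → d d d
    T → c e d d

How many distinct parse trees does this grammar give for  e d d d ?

Parse trees for e d d d:
  [U [T e d d] d]
  [U e [R d d d]]

2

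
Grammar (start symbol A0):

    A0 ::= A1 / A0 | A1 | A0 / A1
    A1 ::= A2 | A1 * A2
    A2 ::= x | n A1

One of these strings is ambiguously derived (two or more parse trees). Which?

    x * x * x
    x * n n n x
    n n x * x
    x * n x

n n x * x

x * x * x: 1 tree
x * n n n x: 1 tree
n n x * x: 3 trees
x * n x: 1 tree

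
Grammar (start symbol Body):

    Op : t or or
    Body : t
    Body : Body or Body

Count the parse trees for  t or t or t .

2

Parse trees for t or t or t:
  [Body [Body t] or [Body [Body t] or [Body t]]]
  [Body [Body [Body t] or [Body t]] or [Body t]]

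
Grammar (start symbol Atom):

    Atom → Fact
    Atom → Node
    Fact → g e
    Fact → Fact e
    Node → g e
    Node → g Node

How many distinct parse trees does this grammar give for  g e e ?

1

Parse trees for g e e:
  [Atom [Fact [Fact g e] e]]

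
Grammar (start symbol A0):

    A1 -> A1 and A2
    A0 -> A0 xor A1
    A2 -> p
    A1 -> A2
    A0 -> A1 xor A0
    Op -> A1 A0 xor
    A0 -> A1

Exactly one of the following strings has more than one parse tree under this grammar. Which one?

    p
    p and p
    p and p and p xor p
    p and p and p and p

p and p and p xor p

p: 1 tree
p and p: 1 tree
p and p and p xor p: 2 trees
p and p and p and p: 1 tree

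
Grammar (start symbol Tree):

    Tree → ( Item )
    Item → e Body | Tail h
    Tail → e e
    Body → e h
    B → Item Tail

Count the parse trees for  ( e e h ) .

Parse trees for ( e e h ):
  [Tree ( [Item e [Body e h]] )]
  [Tree ( [Item [Tail e e] h] )]

2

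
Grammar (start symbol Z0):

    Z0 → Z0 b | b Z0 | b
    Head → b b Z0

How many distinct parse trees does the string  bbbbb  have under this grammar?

Parse trees for bbbbb (showing first 6 of 16):
  [Z0 [Z0 [Z0 [Z0 [Z0 b] b] b] b] b]
  [Z0 [Z0 [Z0 [Z0 b [Z0 b]] b] b] b]
  [Z0 [Z0 [Z0 b [Z0 [Z0 b] b]] b] b]
  [Z0 [Z0 [Z0 b [Z0 b [Z0 b]]] b] b]
  [Z0 [Z0 b [Z0 [Z0 [Z0 b] b] b]] b]
  [Z0 [Z0 b [Z0 [Z0 b [Z0 b]] b]] b]

16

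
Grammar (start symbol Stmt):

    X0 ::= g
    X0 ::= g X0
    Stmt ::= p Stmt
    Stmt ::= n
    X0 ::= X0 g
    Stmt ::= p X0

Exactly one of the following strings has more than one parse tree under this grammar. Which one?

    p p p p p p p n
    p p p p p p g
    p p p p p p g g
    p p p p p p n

p p p p p p g g

p p p p p p p n: 1 tree
p p p p p p g: 1 tree
p p p p p p g g: 2 trees
p p p p p p n: 1 tree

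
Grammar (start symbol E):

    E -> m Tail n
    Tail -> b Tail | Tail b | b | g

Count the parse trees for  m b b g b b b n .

Parse trees for m b b g b b b n (showing first 6 of 10):
  [E m [Tail b [Tail b [Tail [Tail [Tail [Tail g] b] b] b]]] n]
  [E m [Tail b [Tail [Tail b [Tail [Tail [Tail g] b] b]] b]] n]
  [E m [Tail b [Tail [Tail [Tail b [Tail [Tail g] b]] b] b]] n]
  [E m [Tail b [Tail [Tail [Tail [Tail b [Tail g]] b] b] b]] n]
  [E m [Tail [Tail b [Tail b [Tail [Tail [Tail g] b] b]]] b] n]
  [E m [Tail [Tail b [Tail [Tail b [Tail [Tail g] b]] b]] b] n]

10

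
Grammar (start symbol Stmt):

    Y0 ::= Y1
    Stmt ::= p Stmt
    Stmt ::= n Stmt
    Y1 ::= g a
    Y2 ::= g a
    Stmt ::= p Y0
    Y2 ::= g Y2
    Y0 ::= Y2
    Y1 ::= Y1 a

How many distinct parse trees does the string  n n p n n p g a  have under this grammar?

2

Parse trees for n n p n n p g a:
  [Stmt n [Stmt n [Stmt p [Stmt n [Stmt n [Stmt p [Y0 [Y1 g a]]]]]]]]
  [Stmt n [Stmt n [Stmt p [Stmt n [Stmt n [Stmt p [Y0 [Y2 g a]]]]]]]]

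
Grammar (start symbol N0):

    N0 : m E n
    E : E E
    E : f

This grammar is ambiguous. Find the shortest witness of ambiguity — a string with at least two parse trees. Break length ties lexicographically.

length 3: no string has ≥2 trees
length 4: no string has ≥2 trees
length 5: m f f f n has 2 parse trees

Two derivations of m f f f n:
  N0 ⇒ m E n ⇒ m E E n ⇒ m E E E n ⇒ m f E E n ⇒ m f f E n ⇒ m f f f n
  N0 ⇒ m E n ⇒ m E E n ⇒ m f E n ⇒ m f E E n ⇒ m f f E n ⇒ m f f f n

m f f f n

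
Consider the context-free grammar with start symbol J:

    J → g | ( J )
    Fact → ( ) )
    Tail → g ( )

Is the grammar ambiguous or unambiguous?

Unambiguous

Only J is reachable from J; ignoring the rest: L(J) is { openⁿ atom closeⁿ : n ≥ 0 }. The bracket depth fixes n, and the derivation is forced at every step.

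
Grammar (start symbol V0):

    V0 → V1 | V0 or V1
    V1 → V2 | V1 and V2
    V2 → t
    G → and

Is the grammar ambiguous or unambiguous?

Unambiguous

Only V0, V1, V2 are reachable from V0; ignoring the rest: This is a standard precedence ladder (V0 over V1 over V2), with each level left-recursive on its own operator ('or' at V0, 'and' at V1). That structure is LR(1), hence unambiguous.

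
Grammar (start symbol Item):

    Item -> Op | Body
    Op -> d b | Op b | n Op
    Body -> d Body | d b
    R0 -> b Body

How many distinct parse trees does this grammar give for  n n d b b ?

Parse trees for n n d b b:
  [Item [Op [Op n [Op n [Op d b]]] b]]
  [Item [Op n [Op [Op n [Op d b]] b]]]
  [Item [Op n [Op n [Op [Op d b] b]]]]

3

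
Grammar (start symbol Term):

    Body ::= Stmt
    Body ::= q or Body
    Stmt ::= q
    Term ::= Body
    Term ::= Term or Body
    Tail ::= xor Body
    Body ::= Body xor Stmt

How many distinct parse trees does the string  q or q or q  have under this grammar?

4

Parse trees for q or q or q:
  [Term [Body q or [Body q or [Body [Stmt q]]]]]
  [Term [Term [Body [Stmt q]]] or [Body q or [Body [Stmt q]]]]
  [Term [Term [Body q or [Body [Stmt q]]]] or [Body [Stmt q]]]
  [Term [Term [Term [Body [Stmt q]]] or [Body [Stmt q]]] or [Body [Stmt q]]]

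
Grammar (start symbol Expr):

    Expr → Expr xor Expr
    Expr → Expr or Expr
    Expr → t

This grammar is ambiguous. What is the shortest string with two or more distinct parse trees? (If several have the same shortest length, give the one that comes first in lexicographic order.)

t or t or t

length 1: no string has ≥2 trees
length 3: no string has ≥2 trees
length 5: t or t or t has 2 parse trees

Two derivations of t or t or t:
  Expr ⇒ Expr or Expr ⇒ Expr or Expr or Expr ⇒ t or Expr or Expr ⇒ t or t or Expr ⇒ t or t or t
  Expr ⇒ Expr or Expr ⇒ t or Expr ⇒ t or Expr or Expr ⇒ t or t or Expr ⇒ t or t or t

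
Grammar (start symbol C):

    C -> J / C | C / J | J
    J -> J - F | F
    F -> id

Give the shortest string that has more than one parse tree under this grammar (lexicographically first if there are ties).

length 1: no string has ≥2 trees
length 3: id / id has 2 parse trees

Two derivations of id / id:
  C ⇒ J / C ⇒ F / C ⇒ id / C ⇒ id / J ⇒ id / F ⇒ id / id
  C ⇒ C / J ⇒ J / J ⇒ F / J ⇒ id / J ⇒ id / F ⇒ id / id

id / id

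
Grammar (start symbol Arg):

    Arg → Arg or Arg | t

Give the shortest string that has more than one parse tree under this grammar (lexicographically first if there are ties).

length 1: no string has ≥2 trees
length 3: no string has ≥2 trees
length 5: t or t or t has 2 parse trees

Two derivations of t or t or t:
  Arg ⇒ Arg or Arg ⇒ Arg or Arg or Arg ⇒ t or Arg or Arg ⇒ t or t or Arg ⇒ t or t or t
  Arg ⇒ Arg or Arg ⇒ t or Arg ⇒ t or Arg or Arg ⇒ t or t or Arg ⇒ t or t or t

t or t or t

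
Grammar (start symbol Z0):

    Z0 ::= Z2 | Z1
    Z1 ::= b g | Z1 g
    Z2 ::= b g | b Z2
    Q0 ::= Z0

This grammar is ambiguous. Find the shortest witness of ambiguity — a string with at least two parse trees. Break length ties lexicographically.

length 2: b g has 2 parse trees

Two derivations of b g:
  Z0 ⇒ Z2 ⇒ b g
  Z0 ⇒ Z1 ⇒ b g

b g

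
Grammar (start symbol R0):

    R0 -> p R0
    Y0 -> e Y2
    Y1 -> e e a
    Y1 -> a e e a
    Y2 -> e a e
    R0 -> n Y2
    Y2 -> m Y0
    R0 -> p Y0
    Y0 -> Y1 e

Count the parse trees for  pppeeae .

Parse trees for pppeeae:
  [R0 p [R0 p [R0 p [Y0 e [Y2 e a e]]]]]
  [R0 p [R0 p [R0 p [Y0 [Y1 e e a] e]]]]

2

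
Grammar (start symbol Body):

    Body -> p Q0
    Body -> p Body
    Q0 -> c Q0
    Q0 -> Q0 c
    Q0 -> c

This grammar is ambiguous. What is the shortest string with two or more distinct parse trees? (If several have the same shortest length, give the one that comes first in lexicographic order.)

length 2: no string has ≥2 trees
length 3: p c c has 2 parse trees

Two derivations of p c c:
  Body ⇒ p Q0 ⇒ p c Q0 ⇒ p c c
  Body ⇒ p Q0 ⇒ p Q0 c ⇒ p c c

p c c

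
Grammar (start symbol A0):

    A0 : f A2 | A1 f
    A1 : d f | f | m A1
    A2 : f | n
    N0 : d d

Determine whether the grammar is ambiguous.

Witness: f f

Derivation 1: A0 ⇒ f A2 ⇒ f f
Derivation 2: A0 ⇒ A1 f ⇒ f f

Two distinct leftmost derivations for the same string.

Ambiguous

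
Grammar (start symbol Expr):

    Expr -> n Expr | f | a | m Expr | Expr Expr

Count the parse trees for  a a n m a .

2

Parse trees for a a n m a:
  [Expr [Expr a] [Expr [Expr a] [Expr n [Expr m [Expr a]]]]]
  [Expr [Expr [Expr a] [Expr a]] [Expr n [Expr m [Expr a]]]]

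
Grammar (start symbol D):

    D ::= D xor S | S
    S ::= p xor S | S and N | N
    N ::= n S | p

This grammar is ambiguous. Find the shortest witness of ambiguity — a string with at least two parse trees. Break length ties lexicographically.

p xor p

length 1: no string has ≥2 trees
length 2: no string has ≥2 trees
length 3: p xor p has 2 parse trees

Two derivations of p xor p:
  D ⇒ D xor S ⇒ S xor S ⇒ N xor S ⇒ p xor S ⇒ p xor N ⇒ p xor p
  D ⇒ S ⇒ p xor S ⇒ p xor N ⇒ p xor p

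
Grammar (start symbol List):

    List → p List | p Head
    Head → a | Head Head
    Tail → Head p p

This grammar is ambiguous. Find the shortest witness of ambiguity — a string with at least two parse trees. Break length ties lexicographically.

p a a a

length 2: no string has ≥2 trees
length 3: no string has ≥2 trees
length 4: p a a a has 2 parse trees

Two derivations of p a a a:
  List ⇒ p Head ⇒ p Head Head ⇒ p a Head ⇒ p a Head Head ⇒ p a a Head ⇒ p a a a
  List ⇒ p Head ⇒ p Head Head ⇒ p Head Head Head ⇒ p a Head Head ⇒ p a a Head ⇒ p a a a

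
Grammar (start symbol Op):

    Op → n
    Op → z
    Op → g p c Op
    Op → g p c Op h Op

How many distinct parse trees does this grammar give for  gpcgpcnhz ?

2

Parse trees for gpcgpcnhz:
  [Op g p c [Op g p c [Op n] h [Op z]]]
  [Op g p c [Op g p c [Op n]] h [Op z]]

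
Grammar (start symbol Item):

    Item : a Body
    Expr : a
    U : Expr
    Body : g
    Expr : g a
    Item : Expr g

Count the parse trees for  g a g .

1

Parse trees for g a g:
  [Item [Expr g a] g]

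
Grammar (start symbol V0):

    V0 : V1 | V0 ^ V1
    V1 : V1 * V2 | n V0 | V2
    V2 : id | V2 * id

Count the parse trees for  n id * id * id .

8

Parse trees for n id * id * id:
  [V0 [V1 [V1 n [V0 [V1 [V2 id]]]] * [V2 [V2 id] * id]]]
  [V0 [V1 [V1 [V1 n [V0 [V1 [V2 id]]]] * [V2 id]] * [V2 id]]]
  [V0 [V1 [V1 n [V0 [V1 [V1 [V2 id]] * [V2 id]]]] * [V2 id]]]
  [V0 [V1 [V1 n [V0 [V1 [V2 [V2 id] * id]]]] * [V2 id]]]
  [V0 [V1 n [V0 [V1 [V1 [V2 id]] * [V2 [V2 id] * id]]]]]
  [V0 [V1 n [V0 [V1 [V1 [V1 [V2 id]] * [V2 id]] * [V2 id]]]]]
  [V0 [V1 n [V0 [V1 [V1 [V2 [V2 id] * id]] * [V2 id]]]]]
  [V0 [V1 n [V0 [V1 [V2 [V2 [V2 id] * id] * id]]]]]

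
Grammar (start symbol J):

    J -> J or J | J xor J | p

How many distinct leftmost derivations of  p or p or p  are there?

2

Parse trees for p or p or p:
  [J [J p] or [J [J p] or [J p]]]
  [J [J [J p] or [J p]] or [J p]]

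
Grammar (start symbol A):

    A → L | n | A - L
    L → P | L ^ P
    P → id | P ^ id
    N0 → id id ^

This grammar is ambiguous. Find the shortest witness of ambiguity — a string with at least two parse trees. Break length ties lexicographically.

id ^ id

length 1: no string has ≥2 trees
length 3: id ^ id has 2 parse trees

Two derivations of id ^ id:
  A ⇒ L ⇒ P ⇒ P ^ id ⇒ id ^ id
  A ⇒ L ⇒ L ^ P ⇒ P ^ P ⇒ id ^ P ⇒ id ^ id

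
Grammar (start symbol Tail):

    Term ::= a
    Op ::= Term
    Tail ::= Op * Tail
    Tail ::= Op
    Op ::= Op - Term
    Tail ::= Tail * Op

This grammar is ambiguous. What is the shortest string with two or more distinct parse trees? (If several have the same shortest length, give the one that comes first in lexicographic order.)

length 1: no string has ≥2 trees
length 3: a * a has 2 parse trees

Two derivations of a * a:
  Tail ⇒ Op * Tail ⇒ Term * Tail ⇒ a * Tail ⇒ a * Op ⇒ a * Term ⇒ a * a
  Tail ⇒ Tail * Op ⇒ Op * Op ⇒ Term * Op ⇒ a * Op ⇒ a * Term ⇒ a * a

a * a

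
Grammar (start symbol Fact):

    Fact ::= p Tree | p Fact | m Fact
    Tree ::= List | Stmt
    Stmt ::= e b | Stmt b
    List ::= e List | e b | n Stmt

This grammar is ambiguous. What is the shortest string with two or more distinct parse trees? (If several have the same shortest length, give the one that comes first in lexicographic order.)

length 3: p e b has 2 parse trees

Two derivations of p e b:
  Fact ⇒ p Tree ⇒ p List ⇒ p e b
  Fact ⇒ p Tree ⇒ p Stmt ⇒ p e b

p e b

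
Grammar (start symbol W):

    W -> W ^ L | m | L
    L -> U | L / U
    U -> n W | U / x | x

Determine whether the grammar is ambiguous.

Witness: x / x

Derivation 1: W ⇒ L ⇒ U ⇒ U / x ⇒ x / x
Derivation 2: W ⇒ L ⇒ L / U ⇒ U / U ⇒ x / U ⇒ x / x

Two distinct leftmost derivations for the same string.

Ambiguous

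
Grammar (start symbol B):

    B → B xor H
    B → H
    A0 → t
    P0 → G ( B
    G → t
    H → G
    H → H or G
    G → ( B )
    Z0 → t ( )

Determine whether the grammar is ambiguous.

Unambiguous

(Z0, A0, P0 are unreachable from B, so their rules don't affect L(B).) This is a standard precedence ladder (B over H over G), with each level left-recursive on its own operator ('xor' at B, 'or' at H). That structure is LR(1), hence unambiguous.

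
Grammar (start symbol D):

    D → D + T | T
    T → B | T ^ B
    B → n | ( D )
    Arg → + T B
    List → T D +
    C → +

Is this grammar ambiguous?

Only D, T, B are reachable from D; ignoring the rest: D → D + T | T  ;  T → T ^ B | B  — a left-associative chain with B at the bottom. Each string factors uniquely by precedence.

Unambiguous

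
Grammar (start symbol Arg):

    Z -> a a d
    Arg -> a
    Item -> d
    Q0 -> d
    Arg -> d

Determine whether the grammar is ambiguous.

Unambiguous

Only Arg is reachable from Arg; ignoring the rest: Each reachable nonterminal has at most one production per leading terminal, and all productions are right-linear; the derivation is determined token-by-token.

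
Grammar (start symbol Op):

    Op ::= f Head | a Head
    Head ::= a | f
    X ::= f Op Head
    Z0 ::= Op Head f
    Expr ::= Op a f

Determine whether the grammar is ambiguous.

Unambiguous

(X, Z0, Expr are unreachable from Op, so their rules don't affect L(Op).) The reachable rules are right-linear with at most one rule per (nonterminal, next-terminal) pair. Each input token forces the next rule, so parsing is deterministic.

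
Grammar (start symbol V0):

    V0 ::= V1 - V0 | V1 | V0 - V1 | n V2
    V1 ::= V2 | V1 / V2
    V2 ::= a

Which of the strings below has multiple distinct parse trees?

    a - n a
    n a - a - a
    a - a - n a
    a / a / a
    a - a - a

a - a - a

a - n a: 1 tree
n a - a - a: 1 tree
a - a - n a: 1 tree
a / a / a: 1 tree
a - a - a: 4 trees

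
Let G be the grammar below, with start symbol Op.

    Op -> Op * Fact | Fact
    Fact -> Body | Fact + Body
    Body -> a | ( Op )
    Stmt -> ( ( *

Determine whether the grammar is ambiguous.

Only Op, Fact, Body are reachable from Op; ignoring the rest: The grammar is stratified — Op handles '*' (left-recursive), Fact handles '+', Body atoms. Each operator has a fixed associativity and precedence level, so every string has one parse.

Unambiguous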